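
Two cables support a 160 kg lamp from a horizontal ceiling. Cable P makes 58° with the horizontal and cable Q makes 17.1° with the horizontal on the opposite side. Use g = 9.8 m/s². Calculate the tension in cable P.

T_P ≈ 1550 N

Weight W = 160 × 9.8 = 1568 N acts straight down.
Horizontal: T_P cos 58° = T_Q cos 17.1°  →  T_Q = 0.5544 T_P.
Vertical: T_P sin 58° + T_Q sin 17.1° = 1568.
Substituting the horizontal relation into the vertical equation gives 1.011 T_P = 1568, so T_P = 1551 N.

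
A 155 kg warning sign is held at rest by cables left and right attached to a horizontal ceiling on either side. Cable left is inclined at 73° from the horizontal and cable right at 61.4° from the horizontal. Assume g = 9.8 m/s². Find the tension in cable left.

Weight W = 155 × 9.8 = 1519 N acts straight down.
Horizontal: T_left cos 73° = T_right cos 61.4°  →  T_right = 0.6108 T_left.
Vertical: T_left sin 73° + T_right sin 61.4° = 1519.
Substituting the horizontal relation into the vertical equation gives 1.493 T_left = 1519, so T_left = 1018 N.

T_left ≈ 1020 N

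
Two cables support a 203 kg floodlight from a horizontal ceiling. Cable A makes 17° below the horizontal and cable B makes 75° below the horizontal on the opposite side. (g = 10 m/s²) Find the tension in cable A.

T_A ≈ 526 N

Weight W = 203 × 10 = 2030 N acts straight down.
Horizontal: T_A cos 17° = T_B cos 75°  →  T_B = 3.695 T_A.
Vertical: T_A sin 17° + T_B sin 75° = 2030.
Substituting the horizontal relation into the vertical equation gives 3.861 T_A = 2030, so T_A = 525.7 N.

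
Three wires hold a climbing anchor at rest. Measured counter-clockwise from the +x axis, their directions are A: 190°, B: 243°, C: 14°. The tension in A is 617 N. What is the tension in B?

T_B ≈ 57 N

Resolve: ΣF_x = 617 cos 190° + T_B cos 243° + T_C cos 14° = 0.
        ΣF_y = 617 sin 190° + T_B sin 243° + T_C sin 14° = 0.
The known terms sum to (-607.6, -107.1) N, so -0.4540 T_B + 0.9703 T_C = 607.6 and -0.8910 T_B + 0.2419 T_C = 107.1.
Solving simultaneously: T_B = 57.03 N, T_C = 652.9 N.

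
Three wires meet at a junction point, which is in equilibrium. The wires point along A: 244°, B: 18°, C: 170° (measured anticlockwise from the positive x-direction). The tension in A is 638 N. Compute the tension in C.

T_C ≈ 978 N

Resolve: ΣF_x = 638 cos 244° + T_B cos 18° + T_C cos 170° = 0.
        ΣF_y = 638 sin 244° + T_B sin 18° + T_C sin 170° = 0.
The known terms sum to (-279.7, -573.4) N, so 0.9511 T_B − 0.9848 T_C = 279.7 and 0.3090 T_B + 0.1736 T_C = 573.4.
Solving simultaneously: T_B = 1306 N, T_C = 977.6 N.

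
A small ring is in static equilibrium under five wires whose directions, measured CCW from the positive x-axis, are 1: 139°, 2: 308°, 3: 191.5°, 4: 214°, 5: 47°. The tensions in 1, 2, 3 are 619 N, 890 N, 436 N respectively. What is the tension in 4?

Resolve: ΣF_x = 619 cos 139° + 890 cos 308° + 436 cos 191.5° + T_4 cos 214° + T_5 cos 47° = 0.
        ΣF_y = 619 sin 139° + 890 sin 308° + 436 sin 191.5° + T_4 sin 214° + T_5 sin 47° = 0.
The known terms sum to (-346.5, -382.2) N, so -0.8290 T_4 + 0.6820 T_5 = 346.5 and -0.5592 T_4 + 0.7314 T_5 = 382.2.
Solving simultaneously: T_4 = 32.15 N, T_5 = 547.1 N.

T_4 ≈ 32.2 N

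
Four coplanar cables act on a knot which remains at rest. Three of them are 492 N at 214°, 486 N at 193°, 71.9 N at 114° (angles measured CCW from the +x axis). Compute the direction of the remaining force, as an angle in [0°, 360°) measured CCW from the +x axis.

Sum the known components: ΣF_x = -910.7 N, ΣF_y = -318.8 N.
For equilibrium the remaining force must supply (−ΣF_x, −ΣF_y) = (910.7, 318.8) N.
Magnitude = √((910.7)² + (318.8)²) = 964.9 N; direction = atan2(318.8, 910.7) = 19.3°.

θ ≈ 19.3°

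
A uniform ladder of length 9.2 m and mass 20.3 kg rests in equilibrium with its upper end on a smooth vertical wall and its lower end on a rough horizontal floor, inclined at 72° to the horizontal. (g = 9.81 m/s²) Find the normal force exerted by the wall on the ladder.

Torques about the foot: N_wall · 9.2 sin 72° = 20.3×9.81×4.6 cos 72° → N_wall = 32.353 N.

N_wall ≈ 32.4 N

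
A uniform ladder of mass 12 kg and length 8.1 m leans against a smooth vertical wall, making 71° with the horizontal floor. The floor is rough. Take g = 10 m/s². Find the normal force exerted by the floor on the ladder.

ΣF_y = 0: N_floor = 12×10 = 120 N.

N_floor ≈ 120 N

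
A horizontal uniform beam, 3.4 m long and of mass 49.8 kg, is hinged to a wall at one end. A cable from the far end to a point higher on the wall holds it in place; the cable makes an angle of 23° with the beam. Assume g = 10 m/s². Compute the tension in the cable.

T ≈ 637 N

Take torques about the hinge: T sin 23° · 3.4 = 49.8×10×1.7 = 846.6 N·m.
So T = 846.6 / (0.3907 × 3.4) = 637.27 N.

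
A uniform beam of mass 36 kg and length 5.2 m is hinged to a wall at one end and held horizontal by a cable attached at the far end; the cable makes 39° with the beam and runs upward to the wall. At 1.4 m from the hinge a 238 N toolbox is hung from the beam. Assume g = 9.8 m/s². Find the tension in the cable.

T ≈ 382 N

Take torques about the hinge: T sin 39° · 5.2 = 36×9.8×2.6 + 238×1.4 = 1250.5 N·m.
So T = 1250.5 / (0.6293 × 5.2) = 382.12 N.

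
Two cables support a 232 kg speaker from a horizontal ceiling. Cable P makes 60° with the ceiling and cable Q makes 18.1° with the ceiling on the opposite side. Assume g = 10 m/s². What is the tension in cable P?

Weight W = 232 × 10 = 2320 N acts straight down.
Horizontal: T_P cos 60° = T_Q cos 18.1°  →  T_Q = 0.526 T_P.
Vertical: T_P sin 60° + T_Q sin 18.1° = 2320.
Substituting the horizontal relation into the vertical equation gives 1.029 T_P = 2320, so T_P = 2254 N.

T_P ≈ 2250 N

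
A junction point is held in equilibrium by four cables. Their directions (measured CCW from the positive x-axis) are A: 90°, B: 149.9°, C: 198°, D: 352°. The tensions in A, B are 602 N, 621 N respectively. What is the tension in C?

T_C ≈ 1890 N

Resolve: ΣF_x = 602 cos 90° + 621 cos 149.9° + T_C cos 198° + T_D cos 352° = 0.
        ΣF_y = 602 sin 90° + 621 sin 149.9° + T_C sin 198° + T_D sin 352° = 0.
The known terms sum to (-537.3, 913.4) N, so -0.9511 T_C + 0.9903 T_D = 537.3 and -0.3090 T_C − 0.1392 T_D = -913.4.
Solving simultaneously: T_C = 1893 N, T_D = 2360 N.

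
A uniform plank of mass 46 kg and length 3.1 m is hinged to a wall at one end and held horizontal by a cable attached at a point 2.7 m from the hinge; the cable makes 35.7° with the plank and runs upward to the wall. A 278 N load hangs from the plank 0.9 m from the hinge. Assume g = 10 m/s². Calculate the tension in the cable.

T ≈ 611 N

Take torques about the hinge: T sin 35.7° · 2.7 = 46×10×1.55 + 278×0.9 = 963.2 N·m.
So T = 963.2 / (0.5835 × 2.7) = 611.34 N.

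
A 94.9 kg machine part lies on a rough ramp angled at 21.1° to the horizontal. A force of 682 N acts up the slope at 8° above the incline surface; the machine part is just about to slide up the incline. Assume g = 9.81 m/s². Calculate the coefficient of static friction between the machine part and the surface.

On the verge of sliding up the incline, friction is at its maximum μN and acts down the slope.
Perpendicular to incline: N = W cos 21.1° − P sin 8° = 868.6 − 94.92 = 773.6 N.
Along incline: P cos 8° − μN = W sin 21.1° → μ = −(W sin 21.1° − P cos 8°) / N = 0.4398.

μ ≈ 0.440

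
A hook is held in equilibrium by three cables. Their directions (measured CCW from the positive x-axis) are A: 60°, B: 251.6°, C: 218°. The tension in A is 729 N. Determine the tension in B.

Resolve: ΣF_x = 729 cos 60° + T_B cos 251.6° + T_C cos 218° = 0.
        ΣF_y = 729 sin 60° + T_B sin 251.6° + T_C sin 218° = 0.
The known terms sum to (364.5, 631.3) N, so -0.3156 T_B − 0.7880 T_C = -364.5 and -0.9489 T_B − 0.6157 T_C = -631.3.
Solving simultaneously: T_B = 493.5 N, T_C = 264.9 N.

T_B ≈ 493 N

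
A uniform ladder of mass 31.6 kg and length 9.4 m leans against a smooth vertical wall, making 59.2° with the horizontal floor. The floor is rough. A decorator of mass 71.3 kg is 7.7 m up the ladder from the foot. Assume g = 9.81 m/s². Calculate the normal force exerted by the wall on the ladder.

N_wall ≈ 434 N

Torques about the foot: N_wall · 9.4 sin 59.2° = 31.6×9.81×4.7 cos 59.2° + 71.3×9.81×7.7 cos 59.2° → N_wall = 433.95 N.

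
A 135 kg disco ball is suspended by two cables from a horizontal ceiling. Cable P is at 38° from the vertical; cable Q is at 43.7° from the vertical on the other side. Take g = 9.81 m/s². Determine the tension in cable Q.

Angles from the horizontal: cable P is 90° − 38° = 52°, cable Q is 90° − 43.7° = 46.3°.
Weight W = 135 × 9.81 = 1324 N acts straight down.
Horizontal: T_P cos 52° = T_Q cos 46.3°  →  T_P = 1.122 T_Q.
Vertical: T_P sin 52° + T_Q sin 46.3° = 1324.
Substituting the horizontal relation into the vertical equation gives 1.607 T_Q = 1324, so T_Q = 824 N.

T_Q ≈ 824 N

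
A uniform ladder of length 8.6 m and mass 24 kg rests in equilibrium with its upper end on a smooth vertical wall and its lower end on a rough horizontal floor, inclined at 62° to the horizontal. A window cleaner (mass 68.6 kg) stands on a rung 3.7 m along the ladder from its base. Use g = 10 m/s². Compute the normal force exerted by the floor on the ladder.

N_floor ≈ 926 N

ΣF_y = 0: N_floor = 24×10 + 68.6×10 = 926 N.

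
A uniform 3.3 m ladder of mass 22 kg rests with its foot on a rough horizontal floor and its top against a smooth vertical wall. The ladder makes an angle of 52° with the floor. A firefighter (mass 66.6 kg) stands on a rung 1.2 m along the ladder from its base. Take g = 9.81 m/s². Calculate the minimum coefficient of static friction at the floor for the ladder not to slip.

μ_min ≈ 0.311

ΣF_y = 0: N_floor = 22×9.81 + 66.6×9.81 = 869.17 N.
Torques about the foot: N_wall · 3.3 sin 52° = 22×9.81×1.65 cos 52° + 66.6×9.81×1.2 cos 52° → N_wall = 269.93 N.
ΣF_x = 0: f_floor = N_wall = 269.93 N.
μ_min = f_floor / N_floor = 269.93 / 869.17 = 0.3106.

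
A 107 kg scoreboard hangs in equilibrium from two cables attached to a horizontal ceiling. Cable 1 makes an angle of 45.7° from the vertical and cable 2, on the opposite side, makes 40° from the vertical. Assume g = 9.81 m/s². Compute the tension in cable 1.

Angles from the horizontal: cable 1 is 90° − 45.7° = 44.3°, cable 2 is 90° − 40° = 50°.
Weight W = 107 × 9.81 = 1050 N acts straight down.
Horizontal: T_1 cos 44.3° = T_2 cos 50°  →  T_2 = 1.113 T_1.
Vertical: T_1 sin 44.3° + T_2 sin 50° = 1050.
Substituting the horizontal relation into the vertical equation gives 1.551 T_1 = 1050, so T_1 = 676.6 N.

T_1 ≈ 677 N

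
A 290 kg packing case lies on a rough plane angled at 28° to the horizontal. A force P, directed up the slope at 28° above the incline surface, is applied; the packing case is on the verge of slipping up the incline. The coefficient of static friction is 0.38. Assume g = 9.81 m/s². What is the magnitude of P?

P ≈ 2160 N

On the verge of sliding up the incline, friction equals μN and acts down the slope.
Perpendicular: N + P sin 28° = W cos 28° = 2512 N.
Along incline: P cos 28° = W sin 28° + μN  with W sin 28° = 1336 N.
Solving the pair for P and N: P = 2158 N, N = 1499 N (and f = μN = 569.6 N).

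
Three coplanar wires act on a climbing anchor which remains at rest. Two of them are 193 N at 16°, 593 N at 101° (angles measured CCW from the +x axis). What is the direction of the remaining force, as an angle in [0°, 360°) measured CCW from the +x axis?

Sum the known components: ΣF_x = 72.37 N, ΣF_y = 635.3 N.
For equilibrium the remaining force must supply (−ΣF_x, −ΣF_y) = (-72.37, -635.3) N.
Magnitude = √((-72.37)² + (-635.3)²) = 639.4 N; direction = atan2(-635.3, -72.37) = 263.5°.

θ ≈ 264°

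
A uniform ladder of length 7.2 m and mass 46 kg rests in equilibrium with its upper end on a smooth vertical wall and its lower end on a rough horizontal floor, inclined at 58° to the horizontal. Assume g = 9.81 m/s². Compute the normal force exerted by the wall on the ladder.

Torques about the foot: N_wall · 7.2 sin 58° = 46×9.81×3.6 cos 58° → N_wall = 140.99 N.

N_wall ≈ 141 N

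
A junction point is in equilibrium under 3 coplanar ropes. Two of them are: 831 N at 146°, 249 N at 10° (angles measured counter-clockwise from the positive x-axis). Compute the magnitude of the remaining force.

F ≈ 674 N

Sum the known components: ΣF_x = -443.7 N, ΣF_y = 507.9 N.
For equilibrium the remaining force must supply (−ΣF_x, −ΣF_y) = (443.7, -507.9) N.
Magnitude = √((443.7)² + (-507.9)²) = 674.4 N; direction = atan2(-507.9, 443.7) = 311.1°.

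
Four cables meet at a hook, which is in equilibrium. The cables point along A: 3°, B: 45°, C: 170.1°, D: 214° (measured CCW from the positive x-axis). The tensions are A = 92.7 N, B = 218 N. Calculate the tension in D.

Resolve: ΣF_x = 92.7 cos 3° + 218 cos 45° + T_C cos 170.1° + T_D cos 214° = 0.
        ΣF_y = 92.7 sin 3° + 218 sin 45° + T_C sin 170.1° + T_D sin 214° = 0.
The known terms sum to (246.7, 159) N, so -0.9851 T_C − 0.8290 T_D = -246.7 and 0.1719 T_C − 0.5592 T_D = -159.
Solving simultaneously: T_C = 8.866 N, T_D = 287.1 N.

T_D ≈ 287 N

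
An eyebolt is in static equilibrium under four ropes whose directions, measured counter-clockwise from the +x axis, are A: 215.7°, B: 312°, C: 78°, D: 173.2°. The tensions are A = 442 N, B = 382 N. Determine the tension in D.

T_D ≈ 11.6 N

Resolve: ΣF_x = 442 cos 215.7° + 382 cos 312° + T_C cos 78° + T_D cos 173.2° = 0.
        ΣF_y = 442 sin 215.7° + 382 sin 312° + T_C sin 78° + T_D sin 173.2° = 0.
The known terms sum to (-103.3, -541.8) N, so 0.2079 T_C − 0.9930 T_D = 103.3 and 0.9781 T_C + 0.1184 T_D = 541.8.
Solving simultaneously: T_C = 552.5 N, T_D = 11.62 N.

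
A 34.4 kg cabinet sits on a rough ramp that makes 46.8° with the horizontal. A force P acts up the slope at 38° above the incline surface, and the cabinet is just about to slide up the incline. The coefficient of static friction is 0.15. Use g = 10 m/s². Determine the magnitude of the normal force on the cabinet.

N ≈ 35.4 N

On the verge of sliding up the incline, friction equals μN and acts down the slope.
Perpendicular: N + P sin 38° = W cos 46.8° = 235.5 N.
Along incline: P cos 38° = W sin 46.8° + μN  with W sin 46.8° = 250.8 N.
Solving the pair for P and N: P = 325 N, N = 35.41 N (and f = μN = 5.312 N).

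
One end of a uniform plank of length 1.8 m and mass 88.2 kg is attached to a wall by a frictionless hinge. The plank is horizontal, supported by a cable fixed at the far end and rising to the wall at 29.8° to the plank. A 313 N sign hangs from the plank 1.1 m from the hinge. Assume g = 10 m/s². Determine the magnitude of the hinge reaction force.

|H| ≈ 1240 N

Take torques about the hinge: T sin 29.8° · 1.8 = 88.2×10×0.9 + 313×1.1 = 1138.1 N·m.
So T = 1138.1 / (0.4970 × 1.8) = 1272.3 N.
ΣF_x = 0: H_x = T cos 29.8° = 1104 N.
ΣF_y = 0: H_y = (88.2×10 + 313) − T sin 29.8° = 1195 − 632.28 = 562.72 N.
|H| = √(H_x² + H_y²) = √((1104)² + (562.72)²) = 1239.2 N.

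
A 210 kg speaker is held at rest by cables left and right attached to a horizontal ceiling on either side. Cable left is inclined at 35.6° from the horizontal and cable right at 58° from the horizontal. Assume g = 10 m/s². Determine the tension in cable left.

Weight W = 210 × 10 = 2100 N acts straight down.
Horizontal: T_left cos 35.6° = T_right cos 58°  →  T_right = 1.534 T_left.
Vertical: T_left sin 35.6° + T_right sin 58° = 2100.
Substituting the horizontal relation into the vertical equation gives 1.883 T_left = 2100, so T_left = 1115 N.

T_left ≈ 1120 N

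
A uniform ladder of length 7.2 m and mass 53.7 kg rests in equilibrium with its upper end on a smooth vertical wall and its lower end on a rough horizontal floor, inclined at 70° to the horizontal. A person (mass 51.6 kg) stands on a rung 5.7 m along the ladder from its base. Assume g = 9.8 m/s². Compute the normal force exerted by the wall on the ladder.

N_wall ≈ 241 N

Torques about the foot: N_wall · 7.2 sin 70° = 53.7×9.8×3.6 cos 70° + 51.6×9.8×5.7 cos 70° → N_wall = 241.48 N.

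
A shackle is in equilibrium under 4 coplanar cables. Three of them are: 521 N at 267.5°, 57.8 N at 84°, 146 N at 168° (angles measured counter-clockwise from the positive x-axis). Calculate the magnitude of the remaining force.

F ≈ 461 N

Sum the known components: ΣF_x = -159.5 N, ΣF_y = -432.7 N.
For equilibrium the remaining force must supply (−ΣF_x, −ΣF_y) = (159.5, 432.7) N.
Magnitude = √((159.5)² + (432.7)²) = 461.1 N; direction = atan2(432.7, 159.5) = 69.8°.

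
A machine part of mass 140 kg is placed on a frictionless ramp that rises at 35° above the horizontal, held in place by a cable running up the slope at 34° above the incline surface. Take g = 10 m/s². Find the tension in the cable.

T ≈ 969 N

Take axes along and perpendicular to the incline. Weight components: W sin 35° = 803 N down-slope, W cos 35° = 1147 N into the surface.
Along incline: T cos 34° = W sin 35° → T = 968.6 N.
Perpendicular: N = W cos 35° − T sin 34° = 605.2 N.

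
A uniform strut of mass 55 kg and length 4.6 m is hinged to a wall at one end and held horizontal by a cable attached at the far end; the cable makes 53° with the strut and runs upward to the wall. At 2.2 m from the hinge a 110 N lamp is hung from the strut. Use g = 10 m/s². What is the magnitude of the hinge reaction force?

|H| ≈ 414 N

Take torques about the hinge: T sin 53° · 4.6 = 55×10×2.3 + 110×2.2 = 1507 N·m.
So T = 1507 / (0.7986 × 4.6) = 410.21 N.
ΣF_x = 0: H_x = T cos 53° = 246.87 N.
ΣF_y = 0: H_y = (55×10 + 110) − T sin 53° = 660 − 327.61 = 332.39 N.
|H| = √(H_x² + H_y²) = √((246.87)² + (332.39)²) = 414.04 N.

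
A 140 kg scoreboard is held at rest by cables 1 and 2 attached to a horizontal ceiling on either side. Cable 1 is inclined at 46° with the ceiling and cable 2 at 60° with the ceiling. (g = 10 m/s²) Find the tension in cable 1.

Weight W = 140 × 10 = 1400 N acts straight down.
Horizontal: T_1 cos 46° = T_2 cos 60°  →  T_2 = 1.389 T_1.
Vertical: T_1 sin 46° + T_2 sin 60° = 1400.
Substituting the horizontal relation into the vertical equation gives 1.923 T_1 = 1400, so T_1 = 728.2 N.

T_1 ≈ 728 N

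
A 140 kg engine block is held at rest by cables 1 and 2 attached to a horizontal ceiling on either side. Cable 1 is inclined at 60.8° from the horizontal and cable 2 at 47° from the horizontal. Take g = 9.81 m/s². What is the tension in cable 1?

T_1 ≈ 984 N

Weight W = 140 × 9.81 = 1373 N acts straight down.
Horizontal: T_1 cos 60.8° = T_2 cos 47°  →  T_2 = 0.7153 T_1.
Vertical: T_1 sin 60.8° + T_2 sin 47° = 1373.
Substituting the horizontal relation into the vertical equation gives 1.396 T_1 = 1373, so T_1 = 983.7 N.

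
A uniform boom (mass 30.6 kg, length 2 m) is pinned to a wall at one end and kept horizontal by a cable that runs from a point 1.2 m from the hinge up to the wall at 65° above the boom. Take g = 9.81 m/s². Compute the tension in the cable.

T ≈ 276 N

Take torques about the hinge: T sin 65° · 1.2 = 30.6×9.81×1 = 300.19 N·m.
So T = 300.19 / (0.9063 × 1.2) = 276.02 N.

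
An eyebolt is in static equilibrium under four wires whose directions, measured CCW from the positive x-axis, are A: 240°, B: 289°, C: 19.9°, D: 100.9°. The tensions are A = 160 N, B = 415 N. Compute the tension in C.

Resolve: ΣF_x = 160 cos 240° + 415 cos 289° + T_C cos 19.9° + T_D cos 100.9° = 0.
        ΣF_y = 160 sin 240° + 415 sin 289° + T_C sin 19.9° + T_D sin 100.9° = 0.
The known terms sum to (55.11, -531) N, so 0.9403 T_C − 0.1891 T_D = -55.11 and 0.3404 T_C + 0.9820 T_D = 531.
Solving simultaneously: T_C = 46.86 N, T_D = 524.5 N.

T_C ≈ 46.9 N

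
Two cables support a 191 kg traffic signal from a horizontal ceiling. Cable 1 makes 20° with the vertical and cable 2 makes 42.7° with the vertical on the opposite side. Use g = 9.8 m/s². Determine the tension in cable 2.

T_2 ≈ 720 N

Angles from the horizontal: cable 1 is 90° − 20° = 70°, cable 2 is 90° − 42.7° = 47.3°.
Weight W = 191 × 9.8 = 1872 N acts straight down.
Horizontal: T_1 cos 70° = T_2 cos 47.3°  →  T_1 = 1.983 T_2.
Vertical: T_1 sin 70° + T_2 sin 47.3° = 1872.
Substituting the horizontal relation into the vertical equation gives 2.598 T_2 = 1872, so T_2 = 720.4 N.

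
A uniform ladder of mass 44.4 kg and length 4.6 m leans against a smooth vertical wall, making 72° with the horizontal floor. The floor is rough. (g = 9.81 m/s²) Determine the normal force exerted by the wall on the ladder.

Torques about the foot: N_wall · 4.6 sin 72° = 44.4×9.81×2.3 cos 72° → N_wall = 70.762 N.

N_wall ≈ 70.8 N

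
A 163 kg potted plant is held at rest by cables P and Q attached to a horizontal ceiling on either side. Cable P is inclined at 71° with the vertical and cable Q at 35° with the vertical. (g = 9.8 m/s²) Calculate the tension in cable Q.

Angles from the horizontal: cable P is 90° − 71° = 19°, cable Q is 90° − 35° = 55°.
Weight W = 163 × 9.8 = 1597 N acts straight down.
Horizontal: T_P cos 19° = T_Q cos 55°  →  T_P = 0.6066 T_Q.
Vertical: T_P sin 19° + T_Q sin 55° = 1597.
Substituting the horizontal relation into the vertical equation gives 1.017 T_Q = 1597, so T_Q = 1571 N.

T_Q ≈ 1570 N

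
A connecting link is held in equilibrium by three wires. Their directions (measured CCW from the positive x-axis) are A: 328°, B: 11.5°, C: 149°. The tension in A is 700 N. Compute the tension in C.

T_C ≈ 713 N

Resolve: ΣF_x = 700 cos 328° + T_B cos 11.5° + T_C cos 149° = 0.
        ΣF_y = 700 sin 328° + T_B sin 11.5° + T_C sin 149° = 0.
The known terms sum to (593.6, -370.9) N, so 0.9799 T_B − 0.8572 T_C = -593.6 and 0.1994 T_B + 0.5150 T_C = 370.9.
Solving simultaneously: T_B = 18.08 N, T_C = 713.2 N.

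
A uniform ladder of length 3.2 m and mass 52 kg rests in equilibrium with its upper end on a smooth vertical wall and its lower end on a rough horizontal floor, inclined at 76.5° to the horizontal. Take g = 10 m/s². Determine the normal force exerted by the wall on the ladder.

Torques about the foot: N_wall · 3.2 sin 76.5° = 52×10×1.6 cos 76.5° → N_wall = 62.42 N.

N_wall ≈ 62.4 N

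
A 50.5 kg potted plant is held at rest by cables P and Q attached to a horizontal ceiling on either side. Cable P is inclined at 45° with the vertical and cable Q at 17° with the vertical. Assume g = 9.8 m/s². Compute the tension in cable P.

T_P ≈ 164 N

Angles from the horizontal: cable P is 90° − 45° = 45°, cable Q is 90° − 17° = 73°.
Weight W = 50.5 × 9.8 = 494.9 N acts straight down.
Horizontal: T_P cos 45° = T_Q cos 73°  →  T_Q = 2.419 T_P.
Vertical: T_P sin 45° + T_Q sin 73° = 494.9.
Substituting the horizontal relation into the vertical equation gives 3.02 T_P = 494.9, so T_P = 163.9 N.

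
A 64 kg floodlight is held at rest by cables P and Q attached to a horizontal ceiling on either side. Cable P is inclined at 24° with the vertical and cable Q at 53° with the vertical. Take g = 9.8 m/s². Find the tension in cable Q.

T_Q ≈ 262 N

Angles from the horizontal: cable P is 90° − 24° = 66°, cable Q is 90° − 53° = 37°.
Weight W = 64 × 9.8 = 627.2 N acts straight down.
Horizontal: T_P cos 66° = T_Q cos 37°  →  T_P = 1.964 T_Q.
Vertical: T_P sin 66° + T_Q sin 37° = 627.2.
Substituting the horizontal relation into the vertical equation gives 2.396 T_Q = 627.2, so T_Q = 261.8 N.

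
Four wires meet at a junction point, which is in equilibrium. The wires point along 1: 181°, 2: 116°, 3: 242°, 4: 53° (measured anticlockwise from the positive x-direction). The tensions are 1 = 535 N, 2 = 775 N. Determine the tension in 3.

Resolve: ΣF_x = 535 cos 181° + 775 cos 116° + T_3 cos 242° + T_4 cos 53° = 0.
        ΣF_y = 535 sin 181° + 775 sin 116° + T_3 sin 242° + T_4 sin 53° = 0.
The known terms sum to (-874.7, 687.2) N, so -0.4695 T_3 + 0.6018 T_4 = 874.7 and -0.8829 T_3 + 0.7986 T_4 = -687.2.
Solving simultaneously: T_3 = 7109 N, T_4 = 6999 N.

T_3 ≈ 7110 N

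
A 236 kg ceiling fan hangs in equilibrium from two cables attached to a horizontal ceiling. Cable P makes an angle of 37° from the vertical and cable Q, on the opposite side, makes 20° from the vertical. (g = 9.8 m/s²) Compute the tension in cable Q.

T_Q ≈ 1660 N

Angles from the horizontal: cable P is 90° − 37° = 53°, cable Q is 90° − 20° = 70°.
Weight W = 236 × 9.8 = 2313 N acts straight down.
Horizontal: T_P cos 53° = T_Q cos 70°  →  T_P = 0.5683 T_Q.
Vertical: T_P sin 53° + T_Q sin 70° = 2313.
Substituting the horizontal relation into the vertical equation gives 1.394 T_Q = 2313, so T_Q = 1660 N.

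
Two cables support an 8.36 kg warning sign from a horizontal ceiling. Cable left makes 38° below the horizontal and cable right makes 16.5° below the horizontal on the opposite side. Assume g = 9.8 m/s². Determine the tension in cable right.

Weight W = 8.36 × 9.8 = 81.93 N acts straight down.
Horizontal: T_left cos 38° = T_right cos 16.5°  →  T_left = 1.217 T_right.
Vertical: T_left sin 38° + T_right sin 16.5° = 81.93.
Substituting the horizontal relation into the vertical equation gives 1.033 T_right = 81.93, so T_right = 79.3 N.

T_right ≈ 79.3 N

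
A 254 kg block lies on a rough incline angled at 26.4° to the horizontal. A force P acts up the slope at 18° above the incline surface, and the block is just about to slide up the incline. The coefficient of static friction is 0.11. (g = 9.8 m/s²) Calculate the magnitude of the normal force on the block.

N ≈ 1810 N

On the verge of sliding up the incline, friction equals μN and acts down the slope.
Perpendicular: N + P sin 18° = W cos 26.4° = 2230 N.
Along incline: P cos 18° = W sin 26.4° + μN  with W sin 26.4° = 1107 N.
Solving the pair for P and N: P = 1373 N, N = 1805 N (and f = μN = 198.6 N).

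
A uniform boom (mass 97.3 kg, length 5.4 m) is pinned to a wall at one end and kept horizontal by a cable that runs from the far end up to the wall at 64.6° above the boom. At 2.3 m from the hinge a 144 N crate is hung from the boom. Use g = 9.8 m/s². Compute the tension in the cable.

Take torques about the hinge: T sin 64.6° · 5.4 = 97.3×9.8×2.7 + 144×2.3 = 2905.8 N·m.
So T = 2905.8 / (0.9033 × 5.4) = 595.69 N.

T ≈ 596 N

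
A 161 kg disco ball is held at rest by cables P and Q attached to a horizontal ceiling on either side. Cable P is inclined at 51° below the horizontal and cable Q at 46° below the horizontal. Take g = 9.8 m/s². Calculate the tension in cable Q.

Weight W = 161 × 9.8 = 1578 N acts straight down.
Horizontal: T_P cos 51° = T_Q cos 46°  →  T_P = 1.104 T_Q.
Vertical: T_P sin 51° + T_Q sin 46° = 1578.
Substituting the horizontal relation into the vertical equation gives 1.577 T_Q = 1578, so T_Q = 1000 N.

T_Q ≈ 1000 N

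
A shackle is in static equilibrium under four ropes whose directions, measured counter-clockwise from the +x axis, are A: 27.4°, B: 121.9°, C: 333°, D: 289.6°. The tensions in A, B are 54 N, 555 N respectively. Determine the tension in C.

T_C ≈ 94.2 N

Resolve: ΣF_x = 54 cos 27.4° + 555 cos 121.9° + T_C cos 333° + T_D cos 289.6° = 0.
        ΣF_y = 54 sin 27.4° + 555 sin 121.9° + T_C sin 333° + T_D sin 289.6° = 0.
The known terms sum to (-245.3, 496) N, so 0.8910 T_C + 0.3355 T_D = 245.3 and -0.4540 T_C − 0.9421 T_D = -496.
Solving simultaneously: T_C = 94.21 N, T_D = 481.1 N.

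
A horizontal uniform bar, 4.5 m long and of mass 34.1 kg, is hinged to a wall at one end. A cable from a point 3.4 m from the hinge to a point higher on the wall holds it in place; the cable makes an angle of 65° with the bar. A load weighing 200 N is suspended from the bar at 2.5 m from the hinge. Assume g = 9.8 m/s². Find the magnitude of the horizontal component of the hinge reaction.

Take torques about the hinge: T sin 65° · 3.4 = 34.1×9.8×2.25 + 200×2.5 = 1251.9 N·m.
So T = 1251.9 / (0.9063 × 3.4) = 406.27 N.
ΣF_x = 0: H_x = T cos 65° = 171.7 N.

H_x ≈ 172 N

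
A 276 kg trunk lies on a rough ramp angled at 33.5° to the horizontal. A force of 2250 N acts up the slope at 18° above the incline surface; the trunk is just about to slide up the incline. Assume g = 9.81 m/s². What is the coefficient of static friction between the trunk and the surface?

μ ≈ 0.413

On the verge of sliding up the incline, friction is at its maximum μN and acts down the slope.
Perpendicular to incline: N = W cos 33.5° − P sin 18° = 2258 − 695.3 = 1563 N.
Along incline: P cos 18° − μN = W sin 33.5° → μ = −(W sin 33.5° − P cos 18°) / N = 0.4131.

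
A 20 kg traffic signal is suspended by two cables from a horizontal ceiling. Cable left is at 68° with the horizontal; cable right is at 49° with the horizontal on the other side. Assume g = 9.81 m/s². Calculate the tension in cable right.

Weight W = 20 × 9.81 = 196.2 N acts straight down.
Horizontal: T_left cos 68° = T_right cos 49°  →  T_left = 1.751 T_right.
Vertical: T_left sin 68° + T_right sin 49° = 196.2.
Substituting the horizontal relation into the vertical equation gives 2.379 T_right = 196.2, so T_right = 82.49 N.

T_right ≈ 82.5 N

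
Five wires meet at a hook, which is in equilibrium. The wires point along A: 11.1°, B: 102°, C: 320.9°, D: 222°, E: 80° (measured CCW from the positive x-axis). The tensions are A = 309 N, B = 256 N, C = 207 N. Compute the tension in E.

Resolve: ΣF_x = 309 cos 11.1° + 256 cos 102° + 207 cos 320.9° + T_D cos 222° + T_E cos 80° = 0.
        ΣF_y = 309 sin 11.1° + 256 sin 102° + 207 sin 320.9° + T_D sin 222° + T_E sin 80° = 0.
The known terms sum to (410.6, 179.3) N, so -0.7431 T_D + 0.1736 T_E = -410.6 and -0.6691 T_D + 0.9848 T_E = -179.3.
Solving simultaneously: T_D = 606.3 N, T_E = 229.8 N.

T_E ≈ 230 N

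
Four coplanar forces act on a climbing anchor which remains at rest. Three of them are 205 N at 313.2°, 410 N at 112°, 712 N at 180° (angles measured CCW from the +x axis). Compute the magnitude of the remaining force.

F ≈ 761 N

Sum the known components: ΣF_x = -725.3 N, ΣF_y = 230.7 N.
For equilibrium the remaining force must supply (−ΣF_x, −ΣF_y) = (725.3, -230.7) N.
Magnitude = √((725.3)² + (-230.7)²) = 761.1 N; direction = atan2(-230.7, 725.3) = 342.4°.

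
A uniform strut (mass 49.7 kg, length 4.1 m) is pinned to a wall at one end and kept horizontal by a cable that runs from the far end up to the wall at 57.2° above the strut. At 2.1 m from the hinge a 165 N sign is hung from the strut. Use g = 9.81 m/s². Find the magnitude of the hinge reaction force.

|H| ≈ 387 N

Take torques about the hinge: T sin 57.2° · 4.1 = 49.7×9.81×2.05 + 165×2.1 = 1346 N·m.
So T = 1346 / (0.8406 × 4.1) = 390.56 N.
ΣF_x = 0: H_x = T cos 57.2° = 211.57 N.
ΣF_y = 0: H_y = (49.7×9.81 + 165) − T sin 57.2° = 652.56 − 328.29 = 324.27 N.
|H| = √(H_x² + H_y²) = √((211.57)² + (324.27)²) = 387.18 N.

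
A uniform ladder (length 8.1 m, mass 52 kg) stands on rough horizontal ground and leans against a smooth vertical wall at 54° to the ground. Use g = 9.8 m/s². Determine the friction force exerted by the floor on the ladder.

Torques about the foot: N_wall · 8.1 sin 54° = 52×9.8×4.05 cos 54° → N_wall = 185.12 N.
ΣF_x = 0: f_floor = N_wall = 185.12 N.

f ≈ 185 N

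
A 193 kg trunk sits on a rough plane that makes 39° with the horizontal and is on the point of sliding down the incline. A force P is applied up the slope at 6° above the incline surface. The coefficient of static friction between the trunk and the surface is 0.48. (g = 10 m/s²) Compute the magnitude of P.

P ≈ 524 N

On the verge of sliding down the incline, friction equals μN and acts up the slope.
Perpendicular: N + P sin 6° = W cos 39° = 1500 N.
Along incline: P cos 6° + μN = W sin 39° with W sin 39° = 1215 N.
Solving the pair for P and N: P = 523.8 N, N = 1445 N (and f = μN = 693.7 N).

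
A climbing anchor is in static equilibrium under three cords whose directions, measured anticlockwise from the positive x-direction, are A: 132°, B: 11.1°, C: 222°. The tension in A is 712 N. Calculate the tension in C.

Resolve: ΣF_x = 712 cos 132° + T_B cos 11.1° + T_C cos 222° = 0.
        ΣF_y = 712 sin 132° + T_B sin 11.1° + T_C sin 222° = 0.
The known terms sum to (-476.4, 529.1) N, so 0.9813 T_B − 0.7431 T_C = 476.4 and 0.1925 T_B − 0.6691 T_C = -529.1.
Solving simultaneously: T_B = 1386 N, T_C = 1190 N.

T_C ≈ 1190 N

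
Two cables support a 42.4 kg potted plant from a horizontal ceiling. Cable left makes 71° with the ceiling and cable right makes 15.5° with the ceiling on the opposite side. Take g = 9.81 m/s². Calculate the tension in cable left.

T_left ≈ 402 N

Weight W = 42.4 × 9.81 = 415.9 N acts straight down.
Horizontal: T_left cos 71° = T_right cos 15.5°  →  T_right = 0.3379 T_left.
Vertical: T_left sin 71° + T_right sin 15.5° = 415.9.
Substituting the horizontal relation into the vertical equation gives 1.036 T_left = 415.9, so T_left = 401.6 N.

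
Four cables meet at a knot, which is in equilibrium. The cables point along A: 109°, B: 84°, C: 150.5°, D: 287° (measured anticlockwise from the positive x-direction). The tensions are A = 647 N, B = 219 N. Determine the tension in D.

Resolve: ΣF_x = 647 cos 109° + 219 cos 84° + T_C cos 150.5° + T_D cos 287° = 0.
        ΣF_y = 647 sin 109° + 219 sin 84° + T_C sin 150.5° + T_D sin 287° = 0.
The known terms sum to (-187.8, 829.6) N, so -0.8704 T_C + 0.2924 T_D = 187.8 and 0.4924 T_C − 0.9563 T_D = -829.6.
Solving simultaneously: T_C = 91.51 N, T_D = 914.6 N.

T_D ≈ 915 N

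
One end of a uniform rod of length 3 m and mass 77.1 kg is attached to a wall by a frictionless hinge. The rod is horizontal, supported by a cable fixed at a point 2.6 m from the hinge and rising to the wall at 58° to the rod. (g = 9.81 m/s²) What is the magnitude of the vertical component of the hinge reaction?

Take torques about the hinge: T sin 58° · 2.6 = 77.1×9.81×1.5 = 1134.5 N·m.
So T = 1134.5 / (0.8480 × 2.6) = 514.54 N.
ΣF_y = 0: H_y = (77.1×9.81) − T sin 58° = 756.35 − 436.36 = 319.99 N.

|H_y| ≈ 320 N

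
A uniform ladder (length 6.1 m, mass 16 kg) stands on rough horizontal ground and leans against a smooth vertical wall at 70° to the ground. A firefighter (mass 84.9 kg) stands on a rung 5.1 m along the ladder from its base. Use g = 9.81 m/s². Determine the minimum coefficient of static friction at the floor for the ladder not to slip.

ΣF_y = 0: N_floor = 16×9.81 + 84.9×9.81 = 989.83 N.
Torques about the foot: N_wall · 6.1 sin 70° = 16×9.81×3.05 cos 70° + 84.9×9.81×5.1 cos 70° → N_wall = 282.01 N.
ΣF_x = 0: f_floor = N_wall = 282.01 N.
μ_min = f_floor / N_floor = 282.01 / 989.83 = 0.2849.

μ_min ≈ 0.285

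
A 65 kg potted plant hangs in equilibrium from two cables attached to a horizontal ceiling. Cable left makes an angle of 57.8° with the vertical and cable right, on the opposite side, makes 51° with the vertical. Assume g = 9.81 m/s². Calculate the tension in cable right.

T_right ≈ 570 N

Angles from the horizontal: cable left is 90° − 57.8° = 32.2°, cable right is 90° − 51° = 39°.
Weight W = 65 × 9.81 = 637.6 N acts straight down.
Horizontal: T_left cos 32.2° = T_right cos 39°  →  T_left = 0.9184 T_right.
Vertical: T_left sin 32.2° + T_right sin 39° = 637.6.
Substituting the horizontal relation into the vertical equation gives 1.119 T_right = 637.6, so T_right = 570 N.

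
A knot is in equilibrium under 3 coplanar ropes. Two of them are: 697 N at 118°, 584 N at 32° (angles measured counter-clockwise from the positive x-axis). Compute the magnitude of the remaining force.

Sum the known components: ΣF_x = 168 N, ΣF_y = 924.9 N.
For equilibrium the remaining force must supply (−ΣF_x, −ΣF_y) = (-168, -924.9) N.
Magnitude = √((-168)² + (-924.9)²) = 940 N; direction = atan2(-924.9, -168) = 259.7°.

F ≈ 940 N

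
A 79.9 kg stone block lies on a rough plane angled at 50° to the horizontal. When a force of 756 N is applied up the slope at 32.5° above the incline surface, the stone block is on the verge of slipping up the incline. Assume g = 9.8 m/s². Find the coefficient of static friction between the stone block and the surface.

On the verge of sliding up the incline, friction is at its maximum μN and acts down the slope.
Perpendicular to incline: N = W cos 50° − P sin 32.5° = 503.3 − 406.2 = 97.12 N.
Along incline: P cos 32.5° − μN = W sin 50° → μ = −(W sin 50° − P cos 32.5°) / N = 0.389.

μ ≈ 0.389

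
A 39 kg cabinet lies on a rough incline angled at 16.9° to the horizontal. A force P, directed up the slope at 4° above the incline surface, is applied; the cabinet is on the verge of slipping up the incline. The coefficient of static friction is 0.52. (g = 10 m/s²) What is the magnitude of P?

On the verge of sliding up the incline, friction equals μN and acts down the slope.
Perpendicular: N + P sin 4° = W cos 16.9° = 373.2 N.
Along incline: P cos 4° = W sin 16.9° + μN  with W sin 16.9° = 113.4 N.
Solving the pair for P and N: P = 297.4 N, N = 352.4 N (and f = μN = 183.3 N).

P ≈ 297 N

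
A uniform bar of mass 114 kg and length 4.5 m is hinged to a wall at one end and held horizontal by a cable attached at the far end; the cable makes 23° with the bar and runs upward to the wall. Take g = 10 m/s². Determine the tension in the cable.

Take torques about the hinge: T sin 23° · 4.5 = 114×10×2.25 = 2565 N·m.
So T = 2565 / (0.3907 × 4.5) = 1458.8 N.

T ≈ 1460 N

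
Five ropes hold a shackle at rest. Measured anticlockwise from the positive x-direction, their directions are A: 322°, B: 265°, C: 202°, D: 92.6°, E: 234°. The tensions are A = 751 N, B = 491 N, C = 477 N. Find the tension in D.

T_D ≈ 1200 N

Resolve: ΣF_x = 751 cos 322° + 491 cos 265° + 477 cos 202° + T_D cos 92.6° + T_E cos 234° = 0.
        ΣF_y = 751 sin 322° + 491 sin 265° + 477 sin 202° + T_D sin 92.6° + T_E sin 234° = 0.
The known terms sum to (106.7, -1130) N, so -0.0454 T_D − 0.5878 T_E = -106.7 and 0.9990 T_D − 0.8090 T_E = 1130.
Solving simultaneously: T_D = 1203 N, T_E = 88.73 N.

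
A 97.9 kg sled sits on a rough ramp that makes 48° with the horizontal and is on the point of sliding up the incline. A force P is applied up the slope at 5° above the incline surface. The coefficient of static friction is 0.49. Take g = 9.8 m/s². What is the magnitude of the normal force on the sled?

On the verge of sliding up the incline, friction equals μN and acts down the slope.
Perpendicular: N + P sin 5° = W cos 48° = 642 N.
Along incline: P cos 5° = W sin 48° + μN  with W sin 48° = 713 N.
Solving the pair for P and N: P = 989.1 N, N = 555.8 N (and f = μN = 272.3 N).

N ≈ 556 N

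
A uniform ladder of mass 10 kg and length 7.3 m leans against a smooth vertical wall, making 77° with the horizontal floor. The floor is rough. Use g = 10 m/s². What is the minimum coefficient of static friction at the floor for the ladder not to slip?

μ_min ≈ 0.115

ΣF_y = 0: N_floor = 10×10 = 100 N.
Torques about the foot: N_wall · 7.3 sin 77° = 10×10×3.65 cos 77° → N_wall = 11.543 N.
ΣF_x = 0: f_floor = N_wall = 11.543 N.
μ_min = f_floor / N_floor = 11.543 / 100 = 0.1154.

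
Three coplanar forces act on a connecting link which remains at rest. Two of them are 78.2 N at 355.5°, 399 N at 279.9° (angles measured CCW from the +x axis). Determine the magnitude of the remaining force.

F ≈ 425 N

Sum the known components: ΣF_x = 146.6 N, ΣF_y = -399.2 N.
For equilibrium the remaining force must supply (−ΣF_x, −ΣF_y) = (-146.6, 399.2) N.
Magnitude = √((-146.6)² + (399.2)²) = 425.2 N; direction = atan2(399.2, -146.6) = 110.2°.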